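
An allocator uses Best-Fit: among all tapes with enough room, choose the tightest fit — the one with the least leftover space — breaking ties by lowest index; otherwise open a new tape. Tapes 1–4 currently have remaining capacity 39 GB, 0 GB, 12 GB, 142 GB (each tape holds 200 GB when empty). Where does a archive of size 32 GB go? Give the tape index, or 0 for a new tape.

Tapes with room: tape 1 (39 GB), tape 4 (142 GB).
Tightest fit is tape 1 with 39 GB free.

1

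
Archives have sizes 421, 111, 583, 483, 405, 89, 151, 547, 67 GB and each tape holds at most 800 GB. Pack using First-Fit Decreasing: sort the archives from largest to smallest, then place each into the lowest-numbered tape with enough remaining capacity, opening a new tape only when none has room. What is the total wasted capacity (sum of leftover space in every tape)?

Sorted descending: 583, 547, 483, 421, 405, 151, 111, 89, 67.
583 GB → tape 1 (remaining 217 GB)
547 GB → tape 2 (remaining 253 GB)
483 GB → tape 3 (remaining 317 GB)
421 GB → tape 4 (remaining 379 GB)
405 GB → tape 5 (remaining 395 GB)
151 GB → tape 1 (remaining 66 GB)
111 GB → tape 2 (remaining 142 GB)
89 GB → tape 2 (remaining 53 GB)
67 GB → tape 3 (remaining 250 GB)
5 tapes × 800 GB = 4000 GB; used 2857 GB; unused 1143 GB.

1143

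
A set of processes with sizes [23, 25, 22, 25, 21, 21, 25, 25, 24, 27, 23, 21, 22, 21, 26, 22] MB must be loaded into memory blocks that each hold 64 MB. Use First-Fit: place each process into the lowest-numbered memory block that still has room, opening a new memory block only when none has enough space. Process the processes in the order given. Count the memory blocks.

8

Put 23 MB in memory block 1; 41 MB remain.
Put 25 MB in memory block 1; 16 MB remain.
Put 22 MB in memory block 2; 42 MB remain.
Put 25 MB in memory block 2; 17 MB remain.
Put 21 MB in memory block 3; 43 MB remain.
Put 21 MB in memory block 3; 22 MB remain.
Put 25 MB in memory block 4; 39 MB remain.
Put 25 MB in memory block 4; 14 MB remain.
Put 24 MB in memory block 5; 40 MB remain.
Put 27 MB in memory block 5; 13 MB remain.
Put 23 MB in memory block 6; 41 MB remain.
Put 21 MB in memory block 3; 1 MB remain.
Put 22 MB in memory block 6; 19 MB remain.
Put 21 MB in memory block 7; 43 MB remain.
Put 26 MB in memory block 7; 17 MB remain.
Put 22 MB in memory block 8; 42 MB remain.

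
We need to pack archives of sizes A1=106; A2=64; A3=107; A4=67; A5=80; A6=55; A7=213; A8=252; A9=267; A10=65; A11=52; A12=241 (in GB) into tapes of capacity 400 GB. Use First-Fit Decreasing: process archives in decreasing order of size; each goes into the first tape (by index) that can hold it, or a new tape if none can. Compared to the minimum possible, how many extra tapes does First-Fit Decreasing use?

1

First-Fit Decreasing: [267,107] [252,106] [241,80,67] [213,65,64,55] [52] → 5 tapes.
Total size 1569 GB; any packing needs at least ⌈1569/400⌉ = 4 tapes.
An optimal packing achieves that bound: [267,107] [252,80,67] [241,106,52] [213,65,64,55] → 4 tapes.
Excess: 5 − 4 = 1.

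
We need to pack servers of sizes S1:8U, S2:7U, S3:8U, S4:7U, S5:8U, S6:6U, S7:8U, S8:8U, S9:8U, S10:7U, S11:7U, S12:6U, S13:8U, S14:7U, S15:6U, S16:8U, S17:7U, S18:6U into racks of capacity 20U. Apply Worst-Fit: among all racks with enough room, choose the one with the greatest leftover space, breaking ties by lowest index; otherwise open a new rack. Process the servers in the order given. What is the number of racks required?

8

rack 1: place S1 (8U), 12U left
rack 1: place S2 (7U), 5U left
rack 2: place S3 (8U), 12U left
rack 2: place S4 (7U), 5U left
rack 3: place S5 (8U), 12U left
rack 3: place S6 (6U), 6U left
rack 4: place S7 (8U), 12U left
rack 4: place S8 (8U), 4U left
rack 5: place S9 (8U), 12U left
rack 5: place S10 (7U), 5U left
rack 6: place S11 (7U), 13U left
rack 6: place S12 (6U), 7U left
rack 7: place S13 (8U), 12U left
rack 7: place S14 (7U), 5U left
rack 6: place S15 (6U), 1U left
rack 8: place S16 (8U), 12U left
rack 8: place S17 (7U), 5U left
rack 3: place S18 (6U), 0U left
Final racks: [8,7] [8,7] [8,6,6] [8,8] [8,7] [7,6,6] [8,7] [8,7].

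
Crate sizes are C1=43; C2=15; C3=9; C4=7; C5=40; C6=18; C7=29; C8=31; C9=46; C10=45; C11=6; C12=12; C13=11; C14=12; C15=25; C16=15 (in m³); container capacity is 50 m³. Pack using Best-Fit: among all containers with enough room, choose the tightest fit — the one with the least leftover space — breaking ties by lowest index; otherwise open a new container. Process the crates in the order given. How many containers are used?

container 1: place C1 (43 m³), 7 m³ left
container 2: place C2 (15 m³), 35 m³ left
container 2: place C3 (9 m³), 26 m³ left
container 1: place C4 (7 m³), 0 m³ left
container 3: place C5 (40 m³), 10 m³ left
container 2: place C6 (18 m³), 8 m³ left
container 4: place C7 (29 m³), 21 m³ left
container 5: place C8 (31 m³), 19 m³ left
container 6: place C9 (46 m³), 4 m³ left
container 7: place C10 (45 m³), 5 m³ left
container 2: place C11 (6 m³), 2 m³ left
container 5: place C12 (12 m³), 7 m³ left
container 4: place C13 (11 m³), 10 m³ left
container 8: place C14 (12 m³), 38 m³ left
container 8: place C15 (25 m³), 13 m³ left
container 9: place C16 (15 m³), 35 m³ left

9 containers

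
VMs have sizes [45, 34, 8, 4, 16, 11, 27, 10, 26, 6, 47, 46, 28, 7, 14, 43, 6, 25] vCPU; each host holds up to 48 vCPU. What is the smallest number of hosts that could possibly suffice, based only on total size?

Total size = 45 + 34 + 8 + 4 + 16 + 11 + 27 + 10 + 26 + 6 + 47 + 46 + 28 + 7 + 14 + 43 + 6 + 25 = 403 vCPU.
⌈403 / 48⌉ = 9.

9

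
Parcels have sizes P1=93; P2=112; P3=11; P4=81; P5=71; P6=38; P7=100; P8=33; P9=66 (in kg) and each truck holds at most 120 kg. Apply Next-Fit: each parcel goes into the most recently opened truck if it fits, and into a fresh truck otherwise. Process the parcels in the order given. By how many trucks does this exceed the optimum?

Next-Fit: [93] [112] [11,81] [71,38] [100] [33,66] → 6 trucks.
Total size 605 kg; any packing needs at least ⌈605/120⌉ = 6 trucks.
So 6 is already optimal.

0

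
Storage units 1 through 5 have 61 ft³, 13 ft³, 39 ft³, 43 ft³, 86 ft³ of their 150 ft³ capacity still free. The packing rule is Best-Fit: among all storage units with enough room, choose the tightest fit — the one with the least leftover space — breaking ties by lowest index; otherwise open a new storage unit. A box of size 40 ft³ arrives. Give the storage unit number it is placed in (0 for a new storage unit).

Storage units with room: storage unit 1 (61 ft³), storage unit 4 (43 ft³), storage unit 5 (86 ft³).
Tightest fit is storage unit 4 with 43 ft³ free.

4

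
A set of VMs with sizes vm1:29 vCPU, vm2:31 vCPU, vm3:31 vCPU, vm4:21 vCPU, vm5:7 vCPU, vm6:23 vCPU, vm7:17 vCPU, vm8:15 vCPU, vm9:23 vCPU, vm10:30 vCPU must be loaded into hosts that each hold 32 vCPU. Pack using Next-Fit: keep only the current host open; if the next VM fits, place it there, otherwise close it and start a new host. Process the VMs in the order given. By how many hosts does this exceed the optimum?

Next-Fit: [29] [31] [31] [21,7] [23] [17,15] [23] [30] → 8 hosts.
Total size 227 vCPU; any packing needs at least ⌈227/32⌉ = 8 hosts.
So 8 is already optimal.

0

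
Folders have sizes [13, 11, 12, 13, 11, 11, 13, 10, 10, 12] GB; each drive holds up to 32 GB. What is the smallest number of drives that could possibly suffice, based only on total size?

Total size = 13 + 11 + 12 + 13 + 11 + 11 + 13 + 10 + 10 + 12 = 116 GB.
⌈116 / 32⌉ = 4.

4 drives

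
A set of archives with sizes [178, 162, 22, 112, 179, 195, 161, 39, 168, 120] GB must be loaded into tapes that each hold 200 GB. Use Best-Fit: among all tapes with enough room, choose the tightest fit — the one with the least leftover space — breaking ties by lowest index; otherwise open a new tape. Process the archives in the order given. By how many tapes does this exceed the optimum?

0

Best-Fit: [178,22] [162] [112] [179] [195] [161,39] [168] [120] → 8 tapes.
8 archives exceed 100 GB (half the capacity), and no two of those can share a tape, so at least 8 tapes are needed.
So 8 is already optimal.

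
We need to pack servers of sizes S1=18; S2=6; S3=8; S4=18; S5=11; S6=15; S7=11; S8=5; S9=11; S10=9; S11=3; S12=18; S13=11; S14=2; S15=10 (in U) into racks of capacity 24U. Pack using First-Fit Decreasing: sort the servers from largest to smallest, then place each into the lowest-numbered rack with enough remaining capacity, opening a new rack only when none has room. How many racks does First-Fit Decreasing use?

7

Sorted descending: 18, 18, 18, 15, 11, 11, 11, 11, 10, 9, 8, 6, 5, 3, 2.
18U → rack 1 (remaining 6U)
18U → rack 2 (remaining 6U)
18U → rack 3 (remaining 6U)
15U → rack 4 (remaining 9U)
11U → rack 5 (remaining 13U)
11U → rack 5 (remaining 2U)
11U → rack 6 (remaining 13U)
11U → rack 6 (remaining 2U)
10U → rack 7 (remaining 14U)
9U → rack 4 (remaining 0U)
8U → rack 7 (remaining 6U)
6U → rack 1 (remaining 0U)
5U → rack 2 (remaining 1U)
3U → rack 3 (remaining 3U)
2U → rack 3 (remaining 1U)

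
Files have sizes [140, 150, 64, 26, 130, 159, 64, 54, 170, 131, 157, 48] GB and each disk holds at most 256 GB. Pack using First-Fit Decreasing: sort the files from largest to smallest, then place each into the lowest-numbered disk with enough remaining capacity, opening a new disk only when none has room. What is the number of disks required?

Sorted descending: 170, 159, 157, 150, 140, 131, 130, 64, 64, 54, 48, 26.
170 GB → disk 1 (remaining 86 GB)
159 GB → disk 2 (remaining 97 GB)
157 GB → disk 3 (remaining 99 GB)
150 GB → disk 4 (remaining 106 GB)
140 GB → disk 5 (remaining 116 GB)
131 GB → disk 6 (remaining 125 GB)
130 GB → disk 7 (remaining 126 GB)
64 GB → disk 1 (remaining 22 GB)
64 GB → disk 2 (remaining 33 GB)
54 GB → disk 3 (remaining 45 GB)
48 GB → disk 4 (remaining 58 GB)
26 GB → disk 2 (remaining 7 GB)
Final disks: [170,64] [159,64,26] [157,54] [150,48] [140] [131] [130].

7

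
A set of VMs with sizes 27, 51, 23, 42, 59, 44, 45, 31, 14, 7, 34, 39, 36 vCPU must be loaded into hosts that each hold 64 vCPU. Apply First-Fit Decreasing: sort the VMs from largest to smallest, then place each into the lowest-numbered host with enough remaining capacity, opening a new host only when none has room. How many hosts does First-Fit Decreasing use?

Sorted descending: 59, 51, 45, 44, 42, 39, 36, 34, 31, 27, 23, 14, 7.
host 1: place 59 vCPU, 5 vCPU left
host 2: place 51 vCPU, 13 vCPU left
host 3: place 45 vCPU, 19 vCPU left
host 4: place 44 vCPU, 20 vCPU left
host 5: place 42 vCPU, 22 vCPU left
host 6: place 39 vCPU, 25 vCPU left
host 7: place 36 vCPU, 28 vCPU left
host 8: place 34 vCPU, 30 vCPU left
host 9: place 31 vCPU, 33 vCPU left
host 7: place 27 vCPU, 1 vCPU left
host 6: place 23 vCPU, 2 vCPU left
host 3: place 14 vCPU, 5 vCPU left
host 2: place 7 vCPU, 6 vCPU left
Final hosts: [59] [51,7] [45,14] [44] [42] [39,23] [36,27] [34] [31].

9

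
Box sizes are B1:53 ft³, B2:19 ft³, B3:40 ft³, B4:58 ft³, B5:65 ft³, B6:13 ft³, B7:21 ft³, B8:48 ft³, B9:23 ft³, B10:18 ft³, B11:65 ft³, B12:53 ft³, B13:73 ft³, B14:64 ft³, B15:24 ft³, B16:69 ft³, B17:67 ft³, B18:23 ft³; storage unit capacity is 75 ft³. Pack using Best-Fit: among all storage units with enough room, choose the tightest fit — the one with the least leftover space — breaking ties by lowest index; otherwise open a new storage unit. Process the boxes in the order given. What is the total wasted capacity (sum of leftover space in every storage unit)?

104

storage unit 1: place B1 (53 ft³), 22 ft³ left
storage unit 1: place B2 (19 ft³), 3 ft³ left
storage unit 2: place B3 (40 ft³), 35 ft³ left
storage unit 3: place B4 (58 ft³), 17 ft³ left
storage unit 4: place B5 (65 ft³), 10 ft³ left
storage unit 3: place B6 (13 ft³), 4 ft³ left
storage unit 2: place B7 (21 ft³), 14 ft³ left
storage unit 5: place B8 (48 ft³), 27 ft³ left
storage unit 5: place B9 (23 ft³), 4 ft³ left
storage unit 6: place B10 (18 ft³), 57 ft³ left
storage unit 7: place B11 (65 ft³), 10 ft³ left
storage unit 6: place B12 (53 ft³), 4 ft³ left
storage unit 8: place B13 (73 ft³), 2 ft³ left
storage unit 9: place B14 (64 ft³), 11 ft³ left
storage unit 10: place B15 (24 ft³), 51 ft³ left
storage unit 11: place B16 (69 ft³), 6 ft³ left
storage unit 12: place B17 (67 ft³), 8 ft³ left
storage unit 10: place B18 (23 ft³), 28 ft³ left
12 storage units × 75 ft³ = 900 ft³; used 796 ft³; unused 104 ft³.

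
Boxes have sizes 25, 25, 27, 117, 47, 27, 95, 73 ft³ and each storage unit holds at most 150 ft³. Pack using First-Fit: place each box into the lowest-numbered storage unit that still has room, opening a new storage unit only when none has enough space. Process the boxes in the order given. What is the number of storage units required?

storage unit 1: place 25 ft³, 125 ft³ left
storage unit 1: place 25 ft³, 100 ft³ left
storage unit 1: place 27 ft³, 73 ft³ left
storage unit 2: place 117 ft³, 33 ft³ left
storage unit 1: place 47 ft³, 26 ft³ left
storage unit 2: place 27 ft³, 6 ft³ left
storage unit 3: place 95 ft³, 55 ft³ left
storage unit 4: place 73 ft³, 77 ft³ left
Final storage units: [25,25,27,47] [117,27] [95] [73].

4 storage units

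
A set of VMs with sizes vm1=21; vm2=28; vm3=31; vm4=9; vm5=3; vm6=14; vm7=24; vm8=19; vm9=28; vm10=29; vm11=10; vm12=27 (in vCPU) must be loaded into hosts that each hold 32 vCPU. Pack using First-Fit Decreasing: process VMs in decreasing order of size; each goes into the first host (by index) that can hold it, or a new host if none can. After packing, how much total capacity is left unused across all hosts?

45

Sorted descending: 31, 29, 28, 28, 27, 24, 21, 19, 14, 10, 9, 3.
Put 31 vCPU in host 1; 1 vCPU remain.
Put 29 vCPU in host 2; 3 vCPU remain.
Put 28 vCPU in host 3; 4 vCPU remain.
Put 28 vCPU in host 4; 4 vCPU remain.
Put 27 vCPU in host 5; 5 vCPU remain.
Put 24 vCPU in host 6; 8 vCPU remain.
Put 21 vCPU in host 7; 11 vCPU remain.
Put 19 vCPU in host 8; 13 vCPU remain.
Put 14 vCPU in host 9; 18 vCPU remain.
Put 10 vCPU in host 7; 1 vCPU remain.
Put 9 vCPU in host 8; 4 vCPU remain.
Put 3 vCPU in host 2; 0 vCPU remain.
9 hosts × 32 vCPU = 288 vCPU; used 243 vCPU; unused 45 vCPU.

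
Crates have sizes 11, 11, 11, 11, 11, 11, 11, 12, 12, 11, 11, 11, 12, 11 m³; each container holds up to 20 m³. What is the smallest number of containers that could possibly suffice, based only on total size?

Total size = 11 + 11 + 11 + 11 + 11 + 11 + 11 + 12 + 12 + 11 + 11 + 11 + 12 + 11 = 157 m³.
⌈157 / 20⌉ = 8.

8 containers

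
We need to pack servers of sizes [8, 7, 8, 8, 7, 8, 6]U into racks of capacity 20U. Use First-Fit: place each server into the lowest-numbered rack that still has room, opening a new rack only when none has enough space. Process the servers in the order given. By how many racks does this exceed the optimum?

First-Fit: [8,7] [8,8] [7,8] [6] → 4 racks.
Total size 52U; any packing needs at least ⌈52/20⌉ = 3 racks.
An optimal packing achieves that bound: [8,8] [8,8] [7,7,6] → 3 racks.
Excess: 4 − 3 = 1.

1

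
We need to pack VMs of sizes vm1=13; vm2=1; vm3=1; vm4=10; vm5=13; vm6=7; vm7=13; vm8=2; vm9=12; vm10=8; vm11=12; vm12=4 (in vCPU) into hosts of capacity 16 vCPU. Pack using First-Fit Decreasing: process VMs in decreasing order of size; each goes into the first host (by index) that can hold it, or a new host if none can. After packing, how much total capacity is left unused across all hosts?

16

Sorted descending: 13, 13, 13, 12, 12, 10, 8, 7, 4, 2, 1, 1.
host 1: place 13 vCPU, 3 vCPU left
host 2: place 13 vCPU, 3 vCPU left
host 3: place 13 vCPU, 3 vCPU left
host 4: place 12 vCPU, 4 vCPU left
host 5: place 12 vCPU, 4 vCPU left
host 6: place 10 vCPU, 6 vCPU left
host 7: place 8 vCPU, 8 vCPU left
host 7: place 7 vCPU, 1 vCPU left
host 4: place 4 vCPU, 0 vCPU left
host 1: place 2 vCPU, 1 vCPU left
host 1: place 1 vCPU, 0 vCPU left
host 2: place 1 vCPU, 2 vCPU left
7 hosts × 16 vCPU = 112 vCPU; used 96 vCPU; unused 16 vCPU.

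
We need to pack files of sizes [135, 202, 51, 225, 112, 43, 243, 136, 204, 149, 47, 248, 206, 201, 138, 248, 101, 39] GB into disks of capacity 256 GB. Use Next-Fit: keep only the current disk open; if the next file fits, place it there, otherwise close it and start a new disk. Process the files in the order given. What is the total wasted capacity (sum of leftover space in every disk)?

856

135 GB → disk 1 (remaining 121 GB)
202 GB → disk 2 (remaining 54 GB)
51 GB → disk 2 (remaining 3 GB)
225 GB → disk 3 (remaining 31 GB)
112 GB → disk 4 (remaining 144 GB)
43 GB → disk 4 (remaining 101 GB)
243 GB → disk 5 (remaining 13 GB)
136 GB → disk 6 (remaining 120 GB)
204 GB → disk 7 (remaining 52 GB)
149 GB → disk 8 (remaining 107 GB)
47 GB → disk 8 (remaining 60 GB)
248 GB → disk 9 (remaining 8 GB)
206 GB → disk 10 (remaining 50 GB)
201 GB → disk 11 (remaining 55 GB)
138 GB → disk 12 (remaining 118 GB)
248 GB → disk 13 (remaining 8 GB)
101 GB → disk 14 (remaining 155 GB)
39 GB → disk 14 (remaining 116 GB)
14 disks × 256 GB = 3584 GB; used 2728 GB; unused 856 GB.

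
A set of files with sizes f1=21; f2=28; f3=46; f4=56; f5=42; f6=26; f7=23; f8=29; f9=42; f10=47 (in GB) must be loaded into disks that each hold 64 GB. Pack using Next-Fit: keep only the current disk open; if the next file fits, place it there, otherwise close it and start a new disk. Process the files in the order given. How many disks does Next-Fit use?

8

disk 1: place f1 (21 GB), 43 GB left
disk 1: place f2 (28 GB), 15 GB left
disk 2: place f3 (46 GB), 18 GB left
disk 3: place f4 (56 GB), 8 GB left
disk 4: place f5 (42 GB), 22 GB left
disk 5: place f6 (26 GB), 38 GB left
disk 5: place f7 (23 GB), 15 GB left
disk 6: place f8 (29 GB), 35 GB left
disk 7: place f9 (42 GB), 22 GB left
disk 8: place f10 (47 GB), 17 GB left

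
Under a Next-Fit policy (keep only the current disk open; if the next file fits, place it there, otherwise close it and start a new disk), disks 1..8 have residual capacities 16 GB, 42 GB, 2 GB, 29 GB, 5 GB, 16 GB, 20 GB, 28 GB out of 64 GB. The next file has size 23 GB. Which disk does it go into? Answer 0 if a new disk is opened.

Next-Fit only looks at disk 8, which has 28 GB free.
23 GB fits there.

8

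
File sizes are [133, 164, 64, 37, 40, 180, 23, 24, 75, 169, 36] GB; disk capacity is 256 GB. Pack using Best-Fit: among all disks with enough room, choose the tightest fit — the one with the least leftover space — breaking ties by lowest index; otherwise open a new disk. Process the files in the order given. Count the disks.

4 disks

Put 133 GB in disk 1; 123 GB remain.
Put 164 GB in disk 2; 92 GB remain.
Put 64 GB in disk 2; 28 GB remain.
Put 37 GB in disk 1; 86 GB remain.
Put 40 GB in disk 1; 46 GB remain.
Put 180 GB in disk 3; 76 GB remain.
Put 23 GB in disk 2; 5 GB remain.
Put 24 GB in disk 1; 22 GB remain.
Put 75 GB in disk 3; 1 GB remain.
Put 169 GB in disk 4; 87 GB remain.
Put 36 GB in disk 4; 51 GB remain.
Final disks: [133,37,40,24] [164,64,23] [180,75] [169,36].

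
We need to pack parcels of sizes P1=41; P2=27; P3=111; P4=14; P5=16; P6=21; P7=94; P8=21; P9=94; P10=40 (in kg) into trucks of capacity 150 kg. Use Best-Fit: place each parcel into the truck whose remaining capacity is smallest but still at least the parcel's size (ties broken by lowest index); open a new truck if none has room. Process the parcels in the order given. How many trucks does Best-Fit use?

P1 (41 kg) → truck 1 (remaining 109 kg)
P2 (27 kg) → truck 1 (remaining 82 kg)
P3 (111 kg) → truck 2 (remaining 39 kg)
P4 (14 kg) → truck 2 (remaining 25 kg)
P5 (16 kg) → truck 2 (remaining 9 kg)
P6 (21 kg) → truck 1 (remaining 61 kg)
P7 (94 kg) → truck 3 (remaining 56 kg)
P8 (21 kg) → truck 3 (remaining 35 kg)
P9 (94 kg) → truck 4 (remaining 56 kg)
P10 (40 kg) → truck 4 (remaining 16 kg)

4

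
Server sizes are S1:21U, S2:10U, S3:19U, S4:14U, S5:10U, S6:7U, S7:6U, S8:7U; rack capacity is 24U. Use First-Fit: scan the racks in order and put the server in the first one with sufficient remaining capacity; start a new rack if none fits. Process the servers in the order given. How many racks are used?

5

S1 (21U) → rack 1 (remaining 3U)
S2 (10U) → rack 2 (remaining 14U)
S3 (19U) → rack 3 (remaining 5U)
S4 (14U) → rack 2 (remaining 0U)
S5 (10U) → rack 4 (remaining 14U)
S6 (7U) → rack 4 (remaining 7U)
S7 (6U) → rack 4 (remaining 1U)
S8 (7U) → rack 5 (remaining 17U)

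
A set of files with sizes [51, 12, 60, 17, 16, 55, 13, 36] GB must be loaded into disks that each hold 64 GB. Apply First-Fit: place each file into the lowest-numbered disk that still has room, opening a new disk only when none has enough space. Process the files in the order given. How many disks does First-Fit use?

5

Put 51 GB in disk 1; 13 GB remain.
Put 12 GB in disk 1; 1 GB remain.
Put 60 GB in disk 2; 4 GB remain.
Put 17 GB in disk 3; 47 GB remain.
Put 16 GB in disk 3; 31 GB remain.
Put 55 GB in disk 4; 9 GB remain.
Put 13 GB in disk 3; 18 GB remain.
Put 36 GB in disk 5; 28 GB remain.
Final disks: [51,12] [60] [17,16,13] [55] [36].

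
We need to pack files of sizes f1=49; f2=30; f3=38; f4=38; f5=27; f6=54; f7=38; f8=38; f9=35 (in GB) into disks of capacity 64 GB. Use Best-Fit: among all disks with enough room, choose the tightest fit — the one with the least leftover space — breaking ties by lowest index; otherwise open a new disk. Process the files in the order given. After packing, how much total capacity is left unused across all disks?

165

f1 (49 GB) → disk 1 (remaining 15 GB)
f2 (30 GB) → disk 2 (remaining 34 GB)
f3 (38 GB) → disk 3 (remaining 26 GB)
f4 (38 GB) → disk 4 (remaining 26 GB)
f5 (27 GB) → disk 2 (remaining 7 GB)
f6 (54 GB) → disk 5 (remaining 10 GB)
f7 (38 GB) → disk 6 (remaining 26 GB)
f8 (38 GB) → disk 7 (remaining 26 GB)
f9 (35 GB) → disk 8 (remaining 29 GB)
8 disks × 64 GB = 512 GB; used 347 GB; unused 165 GB.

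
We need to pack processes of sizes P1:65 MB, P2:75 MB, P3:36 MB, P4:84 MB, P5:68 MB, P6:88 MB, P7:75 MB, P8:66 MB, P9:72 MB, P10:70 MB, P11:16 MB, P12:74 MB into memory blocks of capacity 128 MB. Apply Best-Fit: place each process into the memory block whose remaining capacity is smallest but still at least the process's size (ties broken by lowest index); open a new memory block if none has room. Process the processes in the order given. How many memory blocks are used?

10 memory blocks

Put P1 (65 MB) in memory block 1; 63 MB remain.
Put P2 (75 MB) in memory block 2; 53 MB remain.
Put P3 (36 MB) in memory block 2; 17 MB remain.
Put P4 (84 MB) in memory block 3; 44 MB remain.
Put P5 (68 MB) in memory block 4; 60 MB remain.
Put P6 (88 MB) in memory block 5; 40 MB remain.
Put P7 (75 MB) in memory block 6; 53 MB remain.
Put P8 (66 MB) in memory block 7; 62 MB remain.
Put P9 (72 MB) in memory block 8; 56 MB remain.
Put P10 (70 MB) in memory block 9; 58 MB remain.
Put P11 (16 MB) in memory block 2; 1 MB remain.
Put P12 (74 MB) in memory block 10; 54 MB remain.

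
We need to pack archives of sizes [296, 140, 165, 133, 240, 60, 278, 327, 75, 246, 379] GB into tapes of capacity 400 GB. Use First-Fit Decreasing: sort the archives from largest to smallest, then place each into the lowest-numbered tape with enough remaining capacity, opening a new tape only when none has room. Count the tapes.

7

Sorted descending: 379, 327, 296, 278, 246, 240, 165, 140, 133, 75, 60.
Put 379 GB in tape 1; 21 GB remain.
Put 327 GB in tape 2; 73 GB remain.
Put 296 GB in tape 3; 104 GB remain.
Put 278 GB in tape 4; 122 GB remain.
Put 246 GB in tape 5; 154 GB remain.
Put 240 GB in tape 6; 160 GB remain.
Put 165 GB in tape 7; 235 GB remain.
Put 140 GB in tape 5; 14 GB remain.
Put 133 GB in tape 6; 27 GB remain.
Put 75 GB in tape 3; 29 GB remain.
Put 60 GB in tape 2; 13 GB remain.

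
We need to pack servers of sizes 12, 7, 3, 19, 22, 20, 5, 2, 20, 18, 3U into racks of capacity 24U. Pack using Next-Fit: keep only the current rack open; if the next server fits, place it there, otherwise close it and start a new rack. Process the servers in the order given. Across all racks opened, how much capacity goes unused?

12U → rack 1 (remaining 12U)
7U → rack 1 (remaining 5U)
3U → rack 1 (remaining 2U)
19U → rack 2 (remaining 5U)
22U → rack 3 (remaining 2U)
20U → rack 4 (remaining 4U)
5U → rack 5 (remaining 19U)
2U → rack 5 (remaining 17U)
20U → rack 6 (remaining 4U)
18U → rack 7 (remaining 6U)
3U → rack 7 (remaining 3U)
7 racks × 24U = 168U; used 131U; unused 37U.

37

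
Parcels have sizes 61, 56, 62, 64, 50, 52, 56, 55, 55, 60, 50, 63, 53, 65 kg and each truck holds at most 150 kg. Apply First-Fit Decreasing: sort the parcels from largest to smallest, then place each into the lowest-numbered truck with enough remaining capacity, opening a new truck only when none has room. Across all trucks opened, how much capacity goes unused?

Sorted descending: 65, 64, 63, 62, 61, 60, 56, 56, 55, 55, 53, 52, 50, 50.
65 kg → truck 1 (remaining 85 kg)
64 kg → truck 1 (remaining 21 kg)
63 kg → truck 2 (remaining 87 kg)
62 kg → truck 2 (remaining 25 kg)
61 kg → truck 3 (remaining 89 kg)
60 kg → truck 3 (remaining 29 kg)
56 kg → truck 4 (remaining 94 kg)
56 kg → truck 4 (remaining 38 kg)
55 kg → truck 5 (remaining 95 kg)
55 kg → truck 5 (remaining 40 kg)
53 kg → truck 6 (remaining 97 kg)
52 kg → truck 6 (remaining 45 kg)
50 kg → truck 7 (remaining 100 kg)
50 kg → truck 7 (remaining 50 kg)
7 trucks × 150 kg = 1050 kg; used 802 kg; unused 248 kg.

248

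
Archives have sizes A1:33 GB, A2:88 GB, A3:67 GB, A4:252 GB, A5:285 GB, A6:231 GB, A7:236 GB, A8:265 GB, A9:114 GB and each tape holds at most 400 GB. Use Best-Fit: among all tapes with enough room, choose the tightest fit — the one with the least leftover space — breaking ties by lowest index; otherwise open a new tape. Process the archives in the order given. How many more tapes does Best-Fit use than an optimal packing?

1

Best-Fit: [33,88,67] [252] [285,114] [231] [236] [265] → 6 tapes.
5 archives exceed 200 GB (half the capacity), and no two of those can share a tape, so at least 5 tapes are needed.
An optimal packing achieves that bound: [285,114] [265,88,33] [252,67] [236] [231] → 5 tapes.
Excess: 6 − 5 = 1.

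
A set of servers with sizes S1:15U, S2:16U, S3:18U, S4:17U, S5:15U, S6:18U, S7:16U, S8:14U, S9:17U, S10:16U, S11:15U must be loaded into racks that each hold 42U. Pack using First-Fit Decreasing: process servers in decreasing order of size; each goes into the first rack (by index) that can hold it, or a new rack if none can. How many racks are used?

Sorted descending: 18, 18, 17, 17, 16, 16, 16, 15, 15, 15, 14.
18U → rack 1 (remaining 24U)
18U → rack 1 (remaining 6U)
17U → rack 2 (remaining 25U)
17U → rack 2 (remaining 8U)
16U → rack 3 (remaining 26U)
16U → rack 3 (remaining 10U)
16U → rack 4 (remaining 26U)
15U → rack 4 (remaining 11U)
15U → rack 5 (remaining 27U)
15U → rack 5 (remaining 12U)
14U → rack 6 (remaining 28U)
Final racks: [18,18] [17,17] [16,16] [16,15] [15,15] [14].

6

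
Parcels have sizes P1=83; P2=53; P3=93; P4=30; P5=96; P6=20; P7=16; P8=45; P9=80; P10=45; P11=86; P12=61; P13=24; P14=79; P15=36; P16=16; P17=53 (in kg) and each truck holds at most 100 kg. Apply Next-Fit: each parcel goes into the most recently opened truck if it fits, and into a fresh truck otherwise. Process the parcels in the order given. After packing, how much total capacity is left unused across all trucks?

P1 (83 kg) → truck 1 (remaining 17 kg)
P2 (53 kg) → truck 2 (remaining 47 kg)
P3 (93 kg) → truck 3 (remaining 7 kg)
P4 (30 kg) → truck 4 (remaining 70 kg)
P5 (96 kg) → truck 5 (remaining 4 kg)
P6 (20 kg) → truck 6 (remaining 80 kg)
P7 (16 kg) → truck 6 (remaining 64 kg)
P8 (45 kg) → truck 6 (remaining 19 kg)
P9 (80 kg) → truck 7 (remaining 20 kg)
P10 (45 kg) → truck 8 (remaining 55 kg)
P11 (86 kg) → truck 9 (remaining 14 kg)
P12 (61 kg) → truck 10 (remaining 39 kg)
P13 (24 kg) → truck 10 (remaining 15 kg)
P14 (79 kg) → truck 11 (remaining 21 kg)
P15 (36 kg) → truck 12 (remaining 64 kg)
P16 (16 kg) → truck 12 (remaining 48 kg)
P17 (53 kg) → truck 13 (remaining 47 kg)
13 trucks × 100 kg = 1300 kg; used 916 kg; unused 384 kg.

384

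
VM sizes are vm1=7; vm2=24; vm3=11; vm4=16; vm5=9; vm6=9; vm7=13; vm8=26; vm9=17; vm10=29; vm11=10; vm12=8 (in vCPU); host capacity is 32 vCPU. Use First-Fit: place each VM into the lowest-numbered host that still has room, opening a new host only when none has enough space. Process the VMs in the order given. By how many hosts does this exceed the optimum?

First-Fit: [7,24] [11,16] [9,9,13] [26] [17,10] [29] [8] → 7 hosts.
Total size 179 vCPU; any packing needs at least ⌈179/32⌉ = 6 hosts.
An optimal packing achieves that bound: [29] [26] [24,8] [17,13] [16,9,7] [11,10,9] → 6 hosts.
Excess: 7 − 6 = 1.

1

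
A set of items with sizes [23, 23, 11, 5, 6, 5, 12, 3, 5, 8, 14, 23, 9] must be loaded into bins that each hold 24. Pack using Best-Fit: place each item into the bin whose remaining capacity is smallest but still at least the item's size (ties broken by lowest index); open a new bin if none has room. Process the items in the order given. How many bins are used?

7 bins

bin 1: place 23, 1 left
bin 2: place 23, 1 left
bin 3: place 11, 13 left
bin 3: place 5, 8 left
bin 3: place 6, 2 left
bin 4: place 5, 19 left
bin 4: place 12, 7 left
bin 4: place 3, 4 left
bin 5: place 5, 19 left
bin 5: place 8, 11 left
bin 6: place 14, 10 left
bin 7: place 23, 1 left
bin 6: place 9, 1 left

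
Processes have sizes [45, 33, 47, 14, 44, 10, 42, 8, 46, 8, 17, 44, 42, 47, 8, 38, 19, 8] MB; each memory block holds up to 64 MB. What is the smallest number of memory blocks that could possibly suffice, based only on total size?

9 memory blocks

Total size = 45 + 33 + 47 + 14 + 44 + 10 + 42 + 8 + 46 + 8 + 17 + 44 + 42 + 47 + 8 + 38 + 19 + 8 = 520 MB.
⌈520 / 64⌉ = 9.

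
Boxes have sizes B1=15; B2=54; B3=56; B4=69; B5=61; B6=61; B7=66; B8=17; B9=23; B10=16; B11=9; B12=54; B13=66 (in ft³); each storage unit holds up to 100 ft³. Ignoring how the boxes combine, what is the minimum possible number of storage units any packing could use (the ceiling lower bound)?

Total size = 15 + 54 + 56 + 69 + 61 + 61 + 66 + 17 + 23 + 16 + 9 + 54 + 66 = 567 ft³.
⌈567 / 100⌉ = 6.

6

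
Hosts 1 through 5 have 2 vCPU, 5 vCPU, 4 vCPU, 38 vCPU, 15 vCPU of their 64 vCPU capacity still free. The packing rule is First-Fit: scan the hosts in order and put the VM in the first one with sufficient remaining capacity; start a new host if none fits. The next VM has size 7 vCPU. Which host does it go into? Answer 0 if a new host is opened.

Hosts with room: host 4 (38 vCPU), host 5 (15 vCPU).
The first with room is host 4.

4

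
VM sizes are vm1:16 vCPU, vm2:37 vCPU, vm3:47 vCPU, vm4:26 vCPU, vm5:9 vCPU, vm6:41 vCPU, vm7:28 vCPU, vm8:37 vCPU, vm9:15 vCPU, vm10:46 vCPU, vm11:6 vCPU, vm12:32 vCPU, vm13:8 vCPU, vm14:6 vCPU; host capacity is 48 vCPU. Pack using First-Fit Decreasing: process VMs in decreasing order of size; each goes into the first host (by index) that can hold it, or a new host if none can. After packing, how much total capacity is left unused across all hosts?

30

Sorted descending: 47, 46, 41, 37, 37, 32, 28, 26, 16, 15, 9, 8, 6, 6.
host 1: place 47 vCPU, 1 vCPU left
host 2: place 46 vCPU, 2 vCPU left
host 3: place 41 vCPU, 7 vCPU left
host 4: place 37 vCPU, 11 vCPU left
host 5: place 37 vCPU, 11 vCPU left
host 6: place 32 vCPU, 16 vCPU left
host 7: place 28 vCPU, 20 vCPU left
host 8: place 26 vCPU, 22 vCPU left
host 6: place 16 vCPU, 0 vCPU left
host 7: place 15 vCPU, 5 vCPU left
host 4: place 9 vCPU, 2 vCPU left
host 5: place 8 vCPU, 3 vCPU left
host 3: place 6 vCPU, 1 vCPU left
host 8: place 6 vCPU, 16 vCPU left
8 hosts × 48 vCPU = 384 vCPU; used 354 vCPU; unused 30 vCPU.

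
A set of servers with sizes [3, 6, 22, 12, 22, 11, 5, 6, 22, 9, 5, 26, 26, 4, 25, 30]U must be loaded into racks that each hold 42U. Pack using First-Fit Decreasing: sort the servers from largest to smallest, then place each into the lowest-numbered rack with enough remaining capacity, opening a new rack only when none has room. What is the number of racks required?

7 racks

Sorted descending: 30, 26, 26, 25, 22, 22, 22, 12, 11, 9, 6, 6, 5, 5, 4, 3.
Put 30U in rack 1; 12U remain.
Put 26U in rack 2; 16U remain.
Put 26U in rack 3; 16U remain.
Put 25U in rack 4; 17U remain.
Put 22U in rack 5; 20U remain.
Put 22U in rack 6; 20U remain.
Put 22U in rack 7; 20U remain.
Put 12U in rack 1; 0U remain.
Put 11U in rack 2; 5U remain.
Put 9U in rack 3; 7U remain.
Put 6U in rack 3; 1U remain.
Put 6U in rack 4; 11U remain.
Put 5U in rack 2; 0U remain.
Put 5U in rack 4; 6U remain.
Put 4U in rack 4; 2U remain.
Put 3U in rack 5; 17U remain.
Final racks: [30,12] [26,11,5] [26,9,6] [25,6,5,4] [22,3] [22] [22].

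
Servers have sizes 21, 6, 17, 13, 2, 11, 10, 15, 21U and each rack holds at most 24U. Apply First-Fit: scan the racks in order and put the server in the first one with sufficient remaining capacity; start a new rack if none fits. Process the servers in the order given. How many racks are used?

Put 21U in rack 1; 3U remain.
Put 6U in rack 2; 18U remain.
Put 17U in rack 2; 1U remain.
Put 13U in rack 3; 11U remain.
Put 2U in rack 1; 1U remain.
Put 11U in rack 3; 0U remain.
Put 10U in rack 4; 14U remain.
Put 15U in rack 5; 9U remain.
Put 21U in rack 6; 3U remain.

6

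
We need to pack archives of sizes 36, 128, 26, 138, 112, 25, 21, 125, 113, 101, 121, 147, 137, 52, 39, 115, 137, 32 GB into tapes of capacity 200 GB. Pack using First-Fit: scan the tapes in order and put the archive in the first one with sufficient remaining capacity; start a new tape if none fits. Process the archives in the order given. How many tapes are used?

36 GB → tape 1 (remaining 164 GB)
128 GB → tape 1 (remaining 36 GB)
26 GB → tape 1 (remaining 10 GB)
138 GB → tape 2 (remaining 62 GB)
112 GB → tape 3 (remaining 88 GB)
25 GB → tape 2 (remaining 37 GB)
21 GB → tape 2 (remaining 16 GB)
125 GB → tape 4 (remaining 75 GB)
113 GB → tape 5 (remaining 87 GB)
101 GB → tape 6 (remaining 99 GB)
121 GB → tape 7 (remaining 79 GB)
147 GB → tape 8 (remaining 53 GB)
137 GB → tape 9 (remaining 63 GB)
52 GB → tape 3 (remaining 36 GB)
39 GB → tape 4 (remaining 36 GB)
115 GB → tape 10 (remaining 85 GB)
137 GB → tape 11 (remaining 63 GB)
32 GB → tape 3 (remaining 4 GB)
Final tapes: [36,128,26] [138,25,21] [112,52,32] [125,39] [113] [101] [121] [147] [137] [115] [137].

11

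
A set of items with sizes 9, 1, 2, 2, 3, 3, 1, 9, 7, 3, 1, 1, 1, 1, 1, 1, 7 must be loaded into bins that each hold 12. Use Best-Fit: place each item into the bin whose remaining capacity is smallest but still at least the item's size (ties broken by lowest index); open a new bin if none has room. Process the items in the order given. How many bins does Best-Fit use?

bin 1: place 9, 3 left
bin 1: place 1, 2 left
bin 1: place 2, 0 left
bin 2: place 2, 10 left
bin 2: place 3, 7 left
bin 2: place 3, 4 left
bin 2: place 1, 3 left
bin 3: place 9, 3 left
bin 4: place 7, 5 left
bin 2: place 3, 0 left
bin 3: place 1, 2 left
bin 3: place 1, 1 left
bin 3: place 1, 0 left
bin 4: place 1, 4 left
bin 4: place 1, 3 left
bin 4: place 1, 2 left
bin 5: place 7, 5 left

5 bins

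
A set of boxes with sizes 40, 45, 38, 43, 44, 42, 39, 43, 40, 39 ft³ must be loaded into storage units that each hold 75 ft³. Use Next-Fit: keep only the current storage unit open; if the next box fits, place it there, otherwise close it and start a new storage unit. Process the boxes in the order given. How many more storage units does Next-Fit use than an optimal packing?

Next-Fit: [40] [45] [38] [43] [44] [42] [39] [43] [40] [39] → 10 storage units.
10 boxes exceed 37.5 ft³ (half the capacity), and no two of those can share a storage unit, so at least 10 storage units are needed.
So 10 is already optimal.

0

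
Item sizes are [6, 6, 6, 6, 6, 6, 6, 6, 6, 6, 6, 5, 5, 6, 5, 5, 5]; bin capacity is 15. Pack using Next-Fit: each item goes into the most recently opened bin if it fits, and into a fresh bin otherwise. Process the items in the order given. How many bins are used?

Put 6 in bin 1; 9 remain.
Put 6 in bin 1; 3 remain.
Put 6 in bin 2; 9 remain.
Put 6 in bin 2; 3 remain.
Put 6 in bin 3; 9 remain.
Put 6 in bin 3; 3 remain.
Put 6 in bin 4; 9 remain.
Put 6 in bin 4; 3 remain.
Put 6 in bin 5; 9 remain.
Put 6 in bin 5; 3 remain.
Put 6 in bin 6; 9 remain.
Put 5 in bin 6; 4 remain.
Put 5 in bin 7; 10 remain.
Put 6 in bin 7; 4 remain.
Put 5 in bin 8; 10 remain.
Put 5 in bin 8; 5 remain.
Put 5 in bin 8; 0 remain.

8 bins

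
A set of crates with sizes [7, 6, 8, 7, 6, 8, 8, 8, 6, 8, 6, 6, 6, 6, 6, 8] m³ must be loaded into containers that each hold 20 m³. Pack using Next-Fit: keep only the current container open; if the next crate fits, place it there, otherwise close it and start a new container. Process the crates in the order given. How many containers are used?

7

Put 7 m³ in container 1; 13 m³ remain.
Put 6 m³ in container 1; 7 m³ remain.
Put 8 m³ in container 2; 12 m³ remain.
Put 7 m³ in container 2; 5 m³ remain.
Put 6 m³ in container 3; 14 m³ remain.
Put 8 m³ in container 3; 6 m³ remain.
Put 8 m³ in container 4; 12 m³ remain.
Put 8 m³ in container 4; 4 m³ remain.
Put 6 m³ in container 5; 14 m³ remain.
Put 8 m³ in container 5; 6 m³ remain.
Put 6 m³ in container 5; 0 m³ remain.
Put 6 m³ in container 6; 14 m³ remain.
Put 6 m³ in container 6; 8 m³ remain.
Put 6 m³ in container 6; 2 m³ remain.
Put 6 m³ in container 7; 14 m³ remain.
Put 8 m³ in container 7; 6 m³ remain.
Final containers: [7,6] [8,7] [6,8] [8,8] [6,8,6] [6,6,6] [6,8].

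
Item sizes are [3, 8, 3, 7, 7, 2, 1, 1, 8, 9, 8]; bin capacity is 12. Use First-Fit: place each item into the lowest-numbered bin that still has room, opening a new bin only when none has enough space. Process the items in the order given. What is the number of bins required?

6 bins

Put 3 in bin 1; 9 remain.
Put 8 in bin 1; 1 remain.
Put 3 in bin 2; 9 remain.
Put 7 in bin 2; 2 remain.
Put 7 in bin 3; 5 remain.
Put 2 in bin 2; 0 remain.
Put 1 in bin 1; 0 remain.
Put 1 in bin 3; 4 remain.
Put 8 in bin 4; 4 remain.
Put 9 in bin 5; 3 remain.
Put 8 in bin 6; 4 remain.
Final bins: [3,8,1] [3,7,2] [7,1] [8] [9] [8].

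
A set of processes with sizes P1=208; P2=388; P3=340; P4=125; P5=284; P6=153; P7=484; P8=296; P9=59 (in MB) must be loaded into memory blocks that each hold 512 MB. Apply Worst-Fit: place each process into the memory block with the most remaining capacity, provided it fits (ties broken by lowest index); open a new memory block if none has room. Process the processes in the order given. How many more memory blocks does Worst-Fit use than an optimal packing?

Worst-Fit: [208,125] [388] [340] [284,153] [484] [296,59] → 6 memory blocks.
Total size 2337 MB; any packing needs at least ⌈2337/512⌉ = 5 memory blocks.
An optimal packing achieves that bound: [484] [388,59] [340,153] [296,208] [284,125] → 5 memory blocks.
Excess: 6 − 5 = 1.

1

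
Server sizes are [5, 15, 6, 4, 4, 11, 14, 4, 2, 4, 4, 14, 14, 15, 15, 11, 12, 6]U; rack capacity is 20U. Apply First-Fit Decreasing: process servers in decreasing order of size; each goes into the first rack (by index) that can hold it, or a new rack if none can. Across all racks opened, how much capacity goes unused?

20

Sorted descending: 15, 15, 15, 14, 14, 14, 12, 11, 11, 6, 6, 5, 4, 4, 4, 4, 4, 2.
15U → rack 1 (remaining 5U)
15U → rack 2 (remaining 5U)
15U → rack 3 (remaining 5U)
14U → rack 4 (remaining 6U)
14U → rack 5 (remaining 6U)
14U → rack 6 (remaining 6U)
12U → rack 7 (remaining 8U)
11U → rack 8 (remaining 9U)
11U → rack 9 (remaining 9U)
6U → rack 4 (remaining 0U)
6U → rack 5 (remaining 0U)
5U → rack 1 (remaining 0U)
4U → rack 2 (remaining 1U)
4U → rack 3 (remaining 1U)
4U → rack 6 (remaining 2U)
4U → rack 7 (remaining 4U)
4U → rack 7 (remaining 0U)
2U → rack 6 (remaining 0U)
9 racks × 20U = 180U; used 160U; unused 20U.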